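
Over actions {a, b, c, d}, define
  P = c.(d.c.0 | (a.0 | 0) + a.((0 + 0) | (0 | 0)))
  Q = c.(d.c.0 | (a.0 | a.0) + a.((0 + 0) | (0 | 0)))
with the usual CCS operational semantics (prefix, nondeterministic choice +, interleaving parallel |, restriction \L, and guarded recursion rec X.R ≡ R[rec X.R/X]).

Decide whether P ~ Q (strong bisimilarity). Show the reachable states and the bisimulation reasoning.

Reachable graph of P (8 states):
  p0 = c.(d.c.0 | (a.0 | 0) + a.((0 + 0) | (0 | 0))) → -c-> p1
  p1 = d.c.0 | (a.0 | 0) + a.((0 + 0) | (0 | 0)) → -a-> p2, -a-> p3, -d-> p4
  p2 = (0 + 0) | (0 | 0) → stopped
  p3 = d.c.0 | (0 | 0) → -d-> p5
  p4 = c.0 | (a.0 | 0) → -a-> p5, -c-> p6
  p5 = c.0 | (0 | 0) → -c-> p7
  p6 = 0 | (a.0 | 0) → -a-> p7
  p7 = 0 | (0 | 0) → stopped
Reachable graph of Q (14 states):
  q0 = c.(d.c.0 | (a.0 | a.0) + a.((0 + 0) | (0 | 0))) → -c-> q1
  q1 = d.c.0 | (a.0 | a.0) + a.((0 + 0) | (0 | 0)) → -a-> q2, -a-> q3, -a-> q4, -d-> q5
  q2 = (0 + 0) | (0 | 0) → stopped
  q3 = d.c.0 | (0 | a.0) → -a-> q6, -d-> q7
  q4 = d.c.0 | (a.0 | 0) → -a-> q6, -d-> q8
  q5 = c.0 | (a.0 | a.0) → -a-> q7, -a-> q8, -c-> q9
  q6 = d.c.0 | (0 | 0) → -d-> q10
  q7 = c.0 | (0 | a.0) → -a-> q10, -c-> q11
  q8 = c.0 | (a.0 | 0) → -a-> q10, -c-> q12
  q9 = 0 | (a.0 | a.0) → -a-> q11, -a-> q12
  q10 = c.0 | (0 | 0) → -c-> q13
  q11 = 0 | (0 | a.0) → -a-> q13
  q12 = 0 | (a.0 | 0) → -a-> q13
  q13 = 0 | (0 | 0) → stopped
Bisimilarity quotient blocks:
  B0 = {p0}
  B1 = {p1}
  B2 = {p4, q7, q8}
  B3 = {p5, q10}
  B4 = {p2, p7, q13, q2}
  B5 = {p6, q11, q12}
  B6 = {p3, q6}
  B7 = {q0}
  B8 = {q1}
  B9 = {q3, q4}
  B10 = {q5}
  B11 = {q9}
p0 ∈ B0, q0 ∈ B7 → different blocks

P ≁ Q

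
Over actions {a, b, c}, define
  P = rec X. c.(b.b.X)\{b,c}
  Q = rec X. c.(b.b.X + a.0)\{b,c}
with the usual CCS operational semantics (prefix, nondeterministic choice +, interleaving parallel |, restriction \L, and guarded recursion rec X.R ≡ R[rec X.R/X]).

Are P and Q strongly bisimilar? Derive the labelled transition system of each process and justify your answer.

Reachable graph of P (2 states):
  s0 = rec X. c.(b.b.X)\{b,c} ⊢ —c→ s1
  s1 = (b.b.(rec X. c.(b.b.X)\{b,c}))\{b,c} ⊢ ∅
Reachable graph of Q (3 states):
  t0 = rec X. c.(b.b.X + a.0)\{b,c} ⊢ —c→ t1
  t1 = (b.b.(rec X. c.(b.b.X + a.0)\{b,c}) + a.0)\{b,c} ⊢ —a→ t2
  t2 = 0\{b,c} ⊢ ∅
Coarsest stable partition (strong bisimilarity classes):
  B0 = {s0}
  B1 = {s1, t2}
  B2 = {t0}
  B3 = {t1}
s0 ∈ B0, t0 ∈ B2 → different blocks

not bisimilar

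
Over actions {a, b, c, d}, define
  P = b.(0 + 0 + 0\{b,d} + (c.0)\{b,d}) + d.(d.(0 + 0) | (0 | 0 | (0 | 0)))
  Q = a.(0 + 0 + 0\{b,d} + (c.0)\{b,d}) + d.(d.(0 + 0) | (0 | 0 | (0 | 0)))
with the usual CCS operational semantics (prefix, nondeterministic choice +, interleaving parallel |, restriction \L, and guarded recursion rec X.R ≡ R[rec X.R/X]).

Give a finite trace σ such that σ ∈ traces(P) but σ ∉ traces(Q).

b

LTS(P): 5 reachable states
  m0 = b.(0 + 0 + 0\{b,d} + (c.0)\{b,d}) + d.(d.(0 + 0) | (0 | 0 | (0 | 0))) ⊢ =b=> m1, =d=> m2
  m1 = 0 + 0 + 0\{b,d} + (c.0)\{b,d} ⊢ =c=> m3
  m2 = d.(0 + 0) | (0 | 0 | (0 | 0)) ⊢ =d=> m4
  m3 = 0\{b,d} ⊢ (no moves)
  m4 = (0 + 0) | (0 | 0 | (0 | 0)) ⊢ (no moves)
LTS(Q): 5 reachable states
  n0 = a.(0 + 0 + 0\{b,d} + (c.0)\{b,d}) + d.(d.(0 + 0) | (0 | 0 | (0 | 0))) ⊢ =a=> n1, =d=> n2
  n1 = 0 + 0 + 0\{b,d} + (c.0)\{b,d} ⊢ =c=> n3
  n2 = d.(0 + 0) | (0 | 0 | (0 | 0)) ⊢ =d=> n4
  n3 = 0\{b,d} ⊢ (no moves)
  n4 = (0 + 0) | (0 | 0 | (0 | 0)) ⊢ (no moves)
Run σ = ⟨b⟩ on P: start {m0}
  step 1 (b): {m1}
  ✓ P
Run σ = ⟨b⟩ on Q: start {n0}
  step 1 (b): no successor for Q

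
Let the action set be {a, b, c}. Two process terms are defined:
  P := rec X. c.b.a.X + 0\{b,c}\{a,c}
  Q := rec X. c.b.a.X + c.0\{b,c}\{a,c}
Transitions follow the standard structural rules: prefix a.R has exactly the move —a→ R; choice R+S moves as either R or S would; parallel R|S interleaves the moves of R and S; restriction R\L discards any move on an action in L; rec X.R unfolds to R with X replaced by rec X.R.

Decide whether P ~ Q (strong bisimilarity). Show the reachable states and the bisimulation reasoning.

Reachable graph of P (3 states):
  u0 = rec X. c.b.a.X + 0\{b,c}\{a,c} :: —c→ u1
  u1 = b.a.(rec X. c.b.a.X + 0\{b,c}\{a,c}) :: —b→ u2
  u2 = a.(rec X. c.b.a.X + 0\{b,c}\{a,c}) :: —a→ u0
Reachable graph of Q (4 states):
  v0 = rec X. c.b.a.X + c.0\{b,c}\{a,c} :: —c→ v1, —c→ v2
  v1 = 0\{b,c}\{a,c} :: deadlocked
  v2 = b.a.(rec X. c.b.a.X + c.0\{b,c}\{a,c}) :: —b→ v3
  v3 = a.(rec X. c.b.a.X + c.0\{b,c}\{a,c}) :: —a→ v0
Coarsest stable partition (strong bisimilarity classes):
  B0 = {u0}
  B1 = {u1}
  B2 = {u2}
  B3 = {v0}
  B4 = {v2}
  B5 = {v3}
  B6 = {v1}
u0 ∈ B0, v0 ∈ B3 → different blocks

NO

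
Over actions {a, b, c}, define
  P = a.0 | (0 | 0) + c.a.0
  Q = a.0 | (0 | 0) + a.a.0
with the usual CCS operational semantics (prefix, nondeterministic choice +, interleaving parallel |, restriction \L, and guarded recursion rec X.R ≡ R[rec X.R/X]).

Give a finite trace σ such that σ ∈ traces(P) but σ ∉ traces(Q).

c

P's transition system — 4 states:
  m0 = a.0 | (0 | 0) + c.a.0 ⊢ -a-> m1, -c-> m2
  m1 = 0 | (0 | 0) ⊢ ∅
  m2 = a.0 ⊢ -a-> m3
  m3 = 0 ⊢ ∅
Q's transition system — 4 states:
  n0 = a.0 | (0 | 0) + a.a.0 ⊢ -a-> n1, -a-> n2
  n1 = 0 | (0 | 0) ⊢ ∅
  n2 = a.0 ⊢ -a-> n3
  n3 = 0 ⊢ ∅
Executing c from P (initial set {m0}):
  [1] c ⇒ {m2}
  — P admits the full trace.
Executing c from Q (initial set {n0}):
  [1] c ⇒ ∅ (Q stuck)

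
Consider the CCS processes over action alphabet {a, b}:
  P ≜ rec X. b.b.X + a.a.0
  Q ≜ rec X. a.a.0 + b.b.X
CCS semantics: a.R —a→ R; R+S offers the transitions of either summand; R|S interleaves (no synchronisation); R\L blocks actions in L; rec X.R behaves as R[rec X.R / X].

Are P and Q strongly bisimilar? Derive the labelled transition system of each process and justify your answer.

YES

Reachable graph of P (4 states):
  p0 = rec X. b.b.X + a.a.0 | —a→ p1, —b→ p2
  p1 = a.0 | —a→ p3
  p2 = b.(rec X. b.b.X + a.a.0) | —b→ p0
  p3 = 0 | (no moves)
Reachable graph of Q (4 states):
  q0 = rec X. a.a.0 + b.b.X | —a→ q1, —b→ q2
  q1 = a.0 | —a→ q3
  q2 = b.(rec X. a.a.0 + b.b.X) | —b→ q0
  q3 = 0 | (no moves)
Bisimilarity quotient blocks:
  B0 = {p0, q0}
  B1 = {p2, q2}
  B2 = {p1, q1}
  B3 = {p3, q3}
p0 ∈ B0, q0 ∈ B0 → same block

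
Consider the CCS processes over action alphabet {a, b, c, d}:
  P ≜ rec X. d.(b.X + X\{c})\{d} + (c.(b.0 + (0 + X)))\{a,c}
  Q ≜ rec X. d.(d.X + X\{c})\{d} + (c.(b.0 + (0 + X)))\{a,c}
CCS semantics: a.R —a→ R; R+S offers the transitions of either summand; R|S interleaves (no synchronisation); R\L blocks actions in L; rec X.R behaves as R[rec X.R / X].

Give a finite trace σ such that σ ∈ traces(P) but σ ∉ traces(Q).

db

P's transition system — 3 states:
  p0 = rec X. d.(b.X + X\{c})\{d} + (c.(b.0 + (0 + X)))\{a,c} → --d--▸ p1
  p1 = (b.(rec X. d.(b.X + X\{c})\{d} + (c.(b.0 + (0 + X)))\{a,c}) + (rec X. d.(b.X + X\{c})\{d} + (c.(b.0 + (0 + X)))\{a,c})\{c})\{d} → --b--▸ p2
  p2 = (rec X. d.(b.X + X\{c})\{d} + (c.(b.0 + (0 + X)))\{a,c})\{d} → ∅
Q's transition system — 2 states:
  q0 = rec X. d.(d.X + X\{c})\{d} + (c.(b.0 + (0 + X)))\{a,c} → --d--▸ q1
  q1 = (d.(rec X. d.(d.X + X\{c})\{d} + (c.(b.0 + (0 + X)))\{a,c}) + (rec X. d.(d.X + X\{c})\{d} + (c.(b.0 + (0 + X)))\{a,c})\{c})\{d} → ∅
Trace ⟨db⟩ through P, begin at {p0}:
  [1] d ⇒ {p1}
  [2] b ⇒ {p2}
  P completes σ.
Trace ⟨db⟩ through Q, begin at {q0}:
  [1] d ⇒ {q1}
  [2] b ⇒ ∅ (Q stuck)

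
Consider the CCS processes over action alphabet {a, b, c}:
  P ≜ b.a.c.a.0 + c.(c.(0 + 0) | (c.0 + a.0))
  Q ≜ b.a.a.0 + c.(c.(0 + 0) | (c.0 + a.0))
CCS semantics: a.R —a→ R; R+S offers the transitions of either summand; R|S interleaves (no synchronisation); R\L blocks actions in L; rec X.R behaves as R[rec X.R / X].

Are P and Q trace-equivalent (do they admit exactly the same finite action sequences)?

trace-distinct — witness ⟨bac⟩

P's transition system — 9 states:
  m0 = b.a.c.a.0 + c.(c.(0 + 0) | (c.0 + a.0)) :: —b→ m1, —c→ m2
  m1 = a.c.a.0 :: —a→ m3
  m2 = c.(0 + 0) | (c.0 + a.0) :: —a→ m4, —c→ m4, —c→ m5
  m3 = c.a.0 :: —c→ m6
  m4 = c.(0 + 0) | 0 :: —c→ m7
  m5 = (0 + 0) | (c.0 + a.0) :: —a→ m7, —c→ m7
  m6 = a.0 :: —a→ m8
  m7 = (0 + 0) | 0 :: deadlocked
  m8 = 0 :: deadlocked
Q's transition system — 8 states:
  n0 = b.a.a.0 + c.(c.(0 + 0) | (c.0 + a.0)) :: —b→ n1, —c→ n2
  n1 = a.a.0 :: —a→ n3
  n2 = c.(0 + 0) | (c.0 + a.0) :: —a→ n4, —c→ n4, —c→ n5
  n3 = a.0 :: —a→ n6
  n4 = c.(0 + 0) | 0 :: —c→ n7
  n5 = (0 + 0) | (c.0 + a.0) :: —a→ n7, —c→ n7
  n6 = 0 :: deadlocked
  n7 = (0 + 0) | 0 :: deadlocked
Executing bac from P (initial set {m0}):
  [1] b ⇒ {m1}
  [2] a ⇒ {m3}
  [3] c ⇒ {m6}
  — P admits the full trace.
Executing bac from Q (initial set {n0}):
  [1] b ⇒ {n1}
  [2] a ⇒ {n3}
  [3] c ⇒ ∅ (Q stuck)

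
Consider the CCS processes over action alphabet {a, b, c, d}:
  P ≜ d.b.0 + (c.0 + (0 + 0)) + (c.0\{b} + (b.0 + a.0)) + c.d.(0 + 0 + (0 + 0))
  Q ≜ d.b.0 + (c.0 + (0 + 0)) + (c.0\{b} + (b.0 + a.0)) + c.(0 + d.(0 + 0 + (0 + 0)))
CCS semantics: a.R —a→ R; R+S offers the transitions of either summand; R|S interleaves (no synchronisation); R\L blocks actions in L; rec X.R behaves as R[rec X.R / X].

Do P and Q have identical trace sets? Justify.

trace-equivalent

Reachable graph of P (6 states):
  s0 = d.b.0 + (c.0 + (0 + 0)) + (c.0\{b} + (b.0 + a.0)) + c.d.(0 + 0 + (0 + 0)) → --a--▸ s1, --b--▸ s1, --c--▸ s1, --c--▸ s2, --c--▸ s3, --d--▸ s4
  s1 = 0 → ∅
  s2 = 0\{b} → ∅
  s3 = d.(0 + 0 + (0 + 0)) → --d--▸ s5
  s4 = b.0 → --b--▸ s1
  s5 = 0 + 0 + (0 + 0) → ∅
Reachable graph of Q (6 states):
  t0 = d.b.0 + (c.0 + (0 + 0)) + (c.0\{b} + (b.0 + a.0)) + c.(0 + d.(0 + 0 + (0 + 0))) → --a--▸ t1, --b--▸ t1, --c--▸ t1, --c--▸ t2, --c--▸ t3, --d--▸ t4
  t1 = 0 → ∅
  t2 = 0 + d.(0 + 0 + (0 + 0)) → --d--▸ t5
  t3 = 0\{b} → ∅
  t4 = b.0 → --b--▸ t1
  t5 = 0 + 0 + (0 + 0) → ∅
Coarsest stable partition (strong bisimilarity classes):
  B0 = {s0, t0}
  B1 = {s1, s2, s5, t1, t3, t5}
  B2 = {s3, t2}
  B3 = {s4, t4}
s0 ∈ B0, t0 ∈ B0 → same block
Bisimilar ⇒ trace-equivalent.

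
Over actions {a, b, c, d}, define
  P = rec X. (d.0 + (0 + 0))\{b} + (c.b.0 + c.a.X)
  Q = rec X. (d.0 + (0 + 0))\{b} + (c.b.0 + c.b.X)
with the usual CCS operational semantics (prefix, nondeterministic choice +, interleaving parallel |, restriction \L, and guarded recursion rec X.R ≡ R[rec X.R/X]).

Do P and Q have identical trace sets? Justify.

LTS(P): 5 reachable states
  u0 = rec X. (d.0 + (0 + 0))\{b} + (c.b.0 + c.a.X) has moves -c-> u1, -c-> u2, -d-> u3
  u1 = a.(rec X. (d.0 + (0 + 0))\{b} + (c.b.0 + c.a.X)) has moves -a-> u0
  u2 = b.0 has moves -b-> u4
  u3 = 0\{b} has moves deadlocked
  u4 = 0 has moves deadlocked
LTS(Q): 5 reachable states
  v0 = rec X. (d.0 + (0 + 0))\{b} + (c.b.0 + c.b.X) has moves -c-> v1, -c-> v2, -d-> v3
  v1 = b.(rec X. (d.0 + (0 + 0))\{b} + (c.b.0 + c.b.X)) has moves -b-> v0
  v2 = b.0 has moves -b-> v4
  v3 = 0\{b} has moves deadlocked
  v4 = 0 has moves deadlocked
Run σ = ⟨ca⟩ on P: start {u0}
  [1] c ⇒ {u1, u2}
  [2] a ⇒ {u0}
  ✓ P
Run σ = ⟨ca⟩ on Q: start {v0}
  [1] c ⇒ {v1, v2}
  [2] a ⇒ ∅  — Q cannot continue

trace-distinct — witness ⟨ca⟩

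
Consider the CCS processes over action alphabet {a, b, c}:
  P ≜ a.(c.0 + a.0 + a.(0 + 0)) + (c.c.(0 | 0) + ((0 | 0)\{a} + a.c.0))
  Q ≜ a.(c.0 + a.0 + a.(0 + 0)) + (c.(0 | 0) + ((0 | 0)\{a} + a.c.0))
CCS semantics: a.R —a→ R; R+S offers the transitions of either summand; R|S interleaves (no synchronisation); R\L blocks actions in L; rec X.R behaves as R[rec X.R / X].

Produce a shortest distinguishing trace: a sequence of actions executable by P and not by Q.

cc

P's transition system — 7 states:
  u0 = a.(c.0 + a.0 + a.(0 + 0)) + (c.c.(0 | 0) + ((0 | 0)\{a} + a.c.0)) | —a→ u1, —a→ u2, —c→ u3
  u1 = c.0 | —c→ u4
  u2 = c.0 + a.0 + a.(0 + 0) | —a→ u4, —a→ u5, —c→ u4
  u3 = c.(0 | 0) | —c→ u6
  u4 = 0 | stopped
  u5 = 0 + 0 | stopped
  u6 = 0 | 0 | stopped
Q's transition system — 6 states:
  v0 = a.(c.0 + a.0 + a.(0 + 0)) + (c.(0 | 0) + ((0 | 0)\{a} + a.c.0)) | —a→ v1, —a→ v2, —c→ v3
  v1 = c.0 | —c→ v4
  v2 = c.0 + a.0 + a.(0 + 0) | —a→ v4, —a→ v5, —c→ v4
  v3 = 0 | 0 | stopped
  v4 = 0 | stopped
  v5 = 0 + 0 | stopped
Run σ = ⟨cc⟩ on P: start {u0}
  [1] c ⇒ {u3}
  [2] c ⇒ {u6}
  ✓ P
Run σ = ⟨cc⟩ on Q: start {v0}
  [1] c ⇒ {v3}
  [2] c ⇒ ∅  — Q cannot continue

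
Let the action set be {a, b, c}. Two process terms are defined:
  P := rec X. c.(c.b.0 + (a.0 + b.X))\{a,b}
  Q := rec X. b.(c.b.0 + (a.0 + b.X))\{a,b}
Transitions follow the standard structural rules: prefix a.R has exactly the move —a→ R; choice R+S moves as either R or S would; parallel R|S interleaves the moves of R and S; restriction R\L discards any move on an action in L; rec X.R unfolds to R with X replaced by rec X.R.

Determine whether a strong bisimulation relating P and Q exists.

not bisimilar

P's transition system — 3 states:
  u0 = rec X. c.(c.b.0 + (a.0 + b.X))\{a,b} ⊢ —c→ u1
  u1 = (c.b.0 + (a.0 + b.(rec X. c.(c.b.0 + (a.0 + b.X))\{a,b})))\{a,b} ⊢ —c→ u2
  u2 = (b.0)\{a,b} ⊢ ·
Q's transition system — 3 states:
  v0 = rec X. b.(c.b.0 + (a.0 + b.X))\{a,b} ⊢ —b→ v1
  v1 = (c.b.0 + (a.0 + b.(rec X. b.(c.b.0 + (a.0 + b.X))\{a,b})))\{a,b} ⊢ —c→ v2
  v2 = (b.0)\{a,b} ⊢ ·
Partition-refinement fixed point:
  B0 = {u0}
  B1 = {u1, v1}
  B2 = {u2, v2}
  B3 = {v0}
u0 ∈ B0, v0 ∈ B3 → different blocks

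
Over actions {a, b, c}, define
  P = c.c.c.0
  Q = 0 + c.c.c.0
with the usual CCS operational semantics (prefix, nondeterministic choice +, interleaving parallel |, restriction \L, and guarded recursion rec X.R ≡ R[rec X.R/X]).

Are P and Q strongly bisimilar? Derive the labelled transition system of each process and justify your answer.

P's transition system — 4 states:
  s0 = c.c.c.0 :: --c--▸ s1
  s1 = c.c.0 :: --c--▸ s2
  s2 = c.0 :: --c--▸ s3
  s3 = 0 :: stopped
Q's transition system — 4 states:
  t0 = 0 + c.c.c.0 :: --c--▸ t1
  t1 = c.c.0 :: --c--▸ t2
  t2 = c.0 :: --c--▸ t3
  t3 = 0 :: stopped
Coarsest stable partition (strong bisimilarity classes):
  B0 = {s0, t0}
  B1 = {s1, t1}
  B2 = {s2, t2}
  B3 = {s3, t3}
s0 ∈ B0, t0 ∈ B0 → same block

P ~ Q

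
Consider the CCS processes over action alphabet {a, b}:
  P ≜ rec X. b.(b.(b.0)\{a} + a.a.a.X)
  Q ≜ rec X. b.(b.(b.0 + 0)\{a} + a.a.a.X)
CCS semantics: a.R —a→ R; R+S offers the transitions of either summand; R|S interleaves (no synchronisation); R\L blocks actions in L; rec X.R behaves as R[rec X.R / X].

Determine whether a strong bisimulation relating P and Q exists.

P ~ Q

Reachable graph of P (6 states):
  s0 = rec X. b.(b.(b.0)\{a} + a.a.a.X) ⊢ =b=> s1
  s1 = b.(b.0)\{a} + a.a.a.(rec X. b.(b.(b.0)\{a} + a.a.a.X)) ⊢ =a=> s2, =b=> s3
  s2 = a.a.(rec X. b.(b.(b.0)\{a} + a.a.a.X)) ⊢ =a=> s4
  s3 = (b.0)\{a} ⊢ =b=> s5
  s4 = a.(rec X. b.(b.(b.0)\{a} + a.a.a.X)) ⊢ =a=> s0
  s5 = 0\{a} ⊢ ·
Reachable graph of Q (6 states):
  t0 = rec X. b.(b.(b.0 + 0)\{a} + a.a.a.X) ⊢ =b=> t1
  t1 = b.(b.0 + 0)\{a} + a.a.a.(rec X. b.(b.(b.0 + 0)\{a} + a.a.a.X)) ⊢ =a=> t2, =b=> t3
  t2 = a.a.(rec X. b.(b.(b.0 + 0)\{a} + a.a.a.X)) ⊢ =a=> t4
  t3 = (b.0 + 0)\{a} ⊢ =b=> t5
  t4 = a.(rec X. b.(b.(b.0 + 0)\{a} + a.a.a.X)) ⊢ =a=> t0
  t5 = 0\{a} ⊢ ·
Coarsest stable partition (strong bisimilarity classes):
  B0 = {s0, t0}
  B1 = {s1, t1}
  B2 = {s3, t3}
  B3 = {s5, t5}
  B4 = {s2, t2}
  B5 = {s4, t4}
s0 ∈ B0, t0 ∈ B0 → same block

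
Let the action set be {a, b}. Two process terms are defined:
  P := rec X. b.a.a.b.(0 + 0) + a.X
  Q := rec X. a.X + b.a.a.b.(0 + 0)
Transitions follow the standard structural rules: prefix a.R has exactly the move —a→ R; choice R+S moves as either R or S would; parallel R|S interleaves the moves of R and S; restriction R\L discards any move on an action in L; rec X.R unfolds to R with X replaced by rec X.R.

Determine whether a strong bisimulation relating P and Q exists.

LTS(P): 5 reachable states
  m0 = rec X. b.a.a.b.(0 + 0) + a.X ⊢ --a--▸ m0, --b--▸ m1
  m1 = a.a.b.(0 + 0) ⊢ --a--▸ m2
  m2 = a.b.(0 + 0) ⊢ --a--▸ m3
  m3 = b.(0 + 0) ⊢ --b--▸ m4
  m4 = 0 + 0 ⊢ stopped
LTS(Q): 5 reachable states
  n0 = rec X. a.X + b.a.a.b.(0 + 0) ⊢ --a--▸ n0, --b--▸ n1
  n1 = a.a.b.(0 + 0) ⊢ --a--▸ n2
  n2 = a.b.(0 + 0) ⊢ --a--▸ n3
  n3 = b.(0 + 0) ⊢ --b--▸ n4
  n4 = 0 + 0 ⊢ stopped
Bisimilarity quotient blocks:
  B0 = {m0, n0}
  B1 = {m1, n1}
  B2 = {m2, n2}
  B3 = {m3, n3}
  B4 = {m4, n4}
m0 ∈ B0, n0 ∈ B0 → same block

P ~ Q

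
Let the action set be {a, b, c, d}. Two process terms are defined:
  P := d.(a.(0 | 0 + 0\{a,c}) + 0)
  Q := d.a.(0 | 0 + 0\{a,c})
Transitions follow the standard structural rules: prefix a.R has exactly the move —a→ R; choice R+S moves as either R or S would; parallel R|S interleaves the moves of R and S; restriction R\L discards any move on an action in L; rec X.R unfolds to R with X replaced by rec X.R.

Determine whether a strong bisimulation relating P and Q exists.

P ~ Q

P's transition system — 3 states:
  u0 = d.(a.(0 | 0 + 0\{a,c}) + 0) | —d→ u1
  u1 = a.(0 | 0 + 0\{a,c}) + 0 | —a→ u2
  u2 = 0 | 0 + 0\{a,c} | ∅
Q's transition system — 3 states:
  v0 = d.a.(0 | 0 + 0\{a,c}) | —d→ v1
  v1 = a.(0 | 0 + 0\{a,c}) | —a→ v2
  v2 = 0 | 0 + 0\{a,c} | ∅
Coarsest stable partition (strong bisimilarity classes):
  B0 = {u0, v0}
  B1 = {u1, v1}
  B2 = {u2, v2}
u0 ∈ B0, v0 ∈ B0 → same block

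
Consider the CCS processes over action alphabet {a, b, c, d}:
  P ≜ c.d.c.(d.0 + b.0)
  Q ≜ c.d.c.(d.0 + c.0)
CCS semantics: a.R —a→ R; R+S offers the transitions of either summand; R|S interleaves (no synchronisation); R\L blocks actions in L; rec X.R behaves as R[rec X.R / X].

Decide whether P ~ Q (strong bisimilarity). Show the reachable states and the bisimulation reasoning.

P ≁ Q

Reachable graph of P (5 states):
  s0 = c.d.c.(d.0 + b.0) → --c--▸ s1
  s1 = d.c.(d.0 + b.0) → --d--▸ s2
  s2 = c.(d.0 + b.0) → --c--▸ s3
  s3 = d.0 + b.0 → --b--▸ s4, --d--▸ s4
  s4 = 0 → (no moves)
Reachable graph of Q (5 states):
  t0 = c.d.c.(d.0 + c.0) → --c--▸ t1
  t1 = d.c.(d.0 + c.0) → --d--▸ t2
  t2 = c.(d.0 + c.0) → --c--▸ t3
  t3 = d.0 + c.0 → --c--▸ t4, --d--▸ t4
  t4 = 0 → (no moves)
Partition-refinement fixed point:
  B0 = {s0}
  B1 = {s1}
  B2 = {s2}
  B3 = {s3}
  B4 = {s4, t4}
  B5 = {t0}
  B6 = {t1}
  B7 = {t2}
  B8 = {t3}
s0 ∈ B0, t0 ∈ B5 → different blocks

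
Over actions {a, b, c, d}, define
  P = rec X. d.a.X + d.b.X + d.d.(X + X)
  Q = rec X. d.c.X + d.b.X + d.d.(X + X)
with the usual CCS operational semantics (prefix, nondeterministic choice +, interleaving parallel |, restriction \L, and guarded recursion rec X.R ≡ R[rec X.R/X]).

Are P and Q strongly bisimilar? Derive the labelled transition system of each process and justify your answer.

NO

Reachable graph of P (5 states):
  m0 = rec X. d.a.X + d.b.X + d.d.(X + X) has moves =d=> m1, =d=> m2, =d=> m3
  m1 = a.(rec X. d.a.X + d.b.X + d.d.(X + X)) has moves =a=> m0
  m2 = b.(rec X. d.a.X + d.b.X + d.d.(X + X)) has moves =b=> m0
  m3 = d.((rec X. d.a.X + d.b.X + d.d.(X + X)) + (rec X. d.a.X + d.b.X + d.d.(X + X))) has moves =d=> m4
  m4 = (rec X. d.a.X + d.b.X + d.d.(X + X)) + (rec X. d.a.X + d.b.X + d.d.(X + X)) has moves =d=> m1, =d=> m2, =d=> m3
Reachable graph of Q (5 states):
  n0 = rec X. d.c.X + d.b.X + d.d.(X + X) has moves =d=> n1, =d=> n2, =d=> n3
  n1 = b.(rec X. d.c.X + d.b.X + d.d.(X + X)) has moves =b=> n0
  n2 = c.(rec X. d.c.X + d.b.X + d.d.(X + X)) has moves =c=> n0
  n3 = d.((rec X. d.c.X + d.b.X + d.d.(X + X)) + (rec X. d.c.X + d.b.X + d.d.(X + X))) has moves =d=> n4
  n4 = (rec X. d.c.X + d.b.X + d.d.(X + X)) + (rec X. d.c.X + d.b.X + d.d.(X + X)) has moves =d=> n1, =d=> n2, =d=> n3
Bisimilarity quotient blocks:
  B0 = {m0, m4}
  B1 = {m1}
  B2 = {m2}
  B3 = {m3}
  B4 = {n0, n4}
  B5 = {n1}
  B6 = {n3}
  B7 = {n2}
m0 ∈ B0, n0 ∈ B4 → different blocks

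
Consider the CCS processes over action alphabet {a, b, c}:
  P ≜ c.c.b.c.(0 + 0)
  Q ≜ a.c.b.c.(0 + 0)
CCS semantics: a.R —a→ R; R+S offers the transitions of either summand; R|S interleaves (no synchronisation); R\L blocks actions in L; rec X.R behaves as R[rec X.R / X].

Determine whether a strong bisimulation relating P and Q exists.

not bisimilar

LTS(P): 5 reachable states
  s0 = c.c.b.c.(0 + 0) ⊢ -c-> s1
  s1 = c.b.c.(0 + 0) ⊢ -c-> s2
  s2 = b.c.(0 + 0) ⊢ -b-> s3
  s3 = c.(0 + 0) ⊢ -c-> s4
  s4 = 0 + 0 ⊢ ∅
LTS(Q): 5 reachable states
  t0 = a.c.b.c.(0 + 0) ⊢ -a-> t1
  t1 = c.b.c.(0 + 0) ⊢ -c-> t2
  t2 = b.c.(0 + 0) ⊢ -b-> t3
  t3 = c.(0 + 0) ⊢ -c-> t4
  t4 = 0 + 0 ⊢ ∅
Bisimilarity quotient blocks:
  B0 = {s0}
  B1 = {s1, t1}
  B2 = {s2, t2}
  B3 = {s3, t3}
  B4 = {s4, t4}
  B5 = {t0}
s0 ∈ B0, t0 ∈ B5 → different blocks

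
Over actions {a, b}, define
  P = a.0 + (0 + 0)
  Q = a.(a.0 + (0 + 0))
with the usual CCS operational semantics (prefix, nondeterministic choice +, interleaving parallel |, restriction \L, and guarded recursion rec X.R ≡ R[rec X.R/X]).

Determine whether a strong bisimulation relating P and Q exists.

P ≁ Q

P's transition system — 2 states:
  u0 = a.0 + (0 + 0) → --a--▸ u1
  u1 = 0 → deadlocked
Q's transition system — 3 states:
  v0 = a.(a.0 + (0 + 0)) → --a--▸ v1
  v1 = a.0 + (0 + 0) → --a--▸ v2
  v2 = 0 → deadlocked
Partition-refinement fixed point:
  B0 = {u0, v1}
  B1 = {u1, v2}
  B2 = {v0}
u0 ∈ B0, v0 ∈ B2 → different blocks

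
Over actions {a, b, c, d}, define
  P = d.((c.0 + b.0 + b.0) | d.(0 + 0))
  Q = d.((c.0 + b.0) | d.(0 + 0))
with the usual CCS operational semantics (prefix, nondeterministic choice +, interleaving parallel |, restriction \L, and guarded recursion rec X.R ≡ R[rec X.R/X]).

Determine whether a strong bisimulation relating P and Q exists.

P ~ Q

P's transition system — 5 states:
  p0 = d.((c.0 + b.0 + b.0) | d.(0 + 0)) ⊢ —d→ p1
  p1 = (c.0 + b.0 + b.0) | d.(0 + 0) ⊢ —b→ p2, —c→ p2, —d→ p3
  p2 = 0 | d.(0 + 0) ⊢ —d→ p4
  p3 = (c.0 + b.0 + b.0) | (0 + 0) ⊢ —b→ p4, —c→ p4
  p4 = 0 | (0 + 0) ⊢ ∅
Q's transition system — 5 states:
  q0 = d.((c.0 + b.0) | d.(0 + 0)) ⊢ —d→ q1
  q1 = (c.0 + b.0) | d.(0 + 0) ⊢ —b→ q2, —c→ q2, —d→ q3
  q2 = 0 | d.(0 + 0) ⊢ —d→ q4
  q3 = (c.0 + b.0) | (0 + 0) ⊢ —b→ q4, —c→ q4
  q4 = 0 | (0 + 0) ⊢ ∅
Bisimilarity quotient blocks:
  B0 = {p0, q0}
  B1 = {p1, q1}
  B2 = {p2, q2}
  B3 = {p4, q4}
  B4 = {p3, q3}
p0 ∈ B0, q0 ∈ B0 → same block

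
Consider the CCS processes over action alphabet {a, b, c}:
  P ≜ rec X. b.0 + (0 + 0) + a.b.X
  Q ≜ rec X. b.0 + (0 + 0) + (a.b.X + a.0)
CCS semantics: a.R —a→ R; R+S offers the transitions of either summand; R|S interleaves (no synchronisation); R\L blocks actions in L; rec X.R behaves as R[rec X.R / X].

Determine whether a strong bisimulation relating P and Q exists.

P ≁ Q

P's transition system — 3 states:
  u0 = rec X. b.0 + (0 + 0) + a.b.X | ··a··> u1, ··b··> u2
  u1 = b.(rec X. b.0 + (0 + 0) + a.b.X) | ··b··> u0
  u2 = 0 | (no moves)
Q's transition system — 3 states:
  v0 = rec X. b.0 + (0 + 0) + (a.b.X + a.0) | ··a··> v1, ··a··> v2, ··b··> v1
  v1 = 0 | (no moves)
  v2 = b.(rec X. b.0 + (0 + 0) + (a.b.X + a.0)) | ··b··> v0
Bisimilarity quotient blocks:
  B0 = {u0}
  B1 = {u1}
  B2 = {u2, v1}
  B3 = {v0}
  B4 = {v2}
u0 ∈ B0, v0 ∈ B3 → different blocks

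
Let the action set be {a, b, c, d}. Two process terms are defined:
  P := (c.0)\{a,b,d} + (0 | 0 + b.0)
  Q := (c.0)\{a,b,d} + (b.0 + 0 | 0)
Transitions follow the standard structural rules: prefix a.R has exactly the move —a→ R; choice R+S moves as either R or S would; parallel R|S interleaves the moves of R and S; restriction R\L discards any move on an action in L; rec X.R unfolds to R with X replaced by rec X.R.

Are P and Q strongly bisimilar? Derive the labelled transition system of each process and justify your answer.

P's transition system — 3 states:
  u0 = (c.0)\{a,b,d} + (0 | 0 + b.0) has moves ··b··> u1, ··c··> u2
  u1 = 0 has moves deadlocked
  u2 = 0\{a,b,d} has moves deadlocked
Q's transition system — 3 states:
  v0 = (c.0)\{a,b,d} + (b.0 + 0 | 0) has moves ··b··> v1, ··c··> v2
  v1 = 0 has moves deadlocked
  v2 = 0\{a,b,d} has moves deadlocked
Coarsest stable partition (strong bisimilarity classes):
  B0 = {u0, v0}
  B1 = {u1, u2, v1, v2}
u0 ∈ B0, v0 ∈ B0 → same block

P ~ Q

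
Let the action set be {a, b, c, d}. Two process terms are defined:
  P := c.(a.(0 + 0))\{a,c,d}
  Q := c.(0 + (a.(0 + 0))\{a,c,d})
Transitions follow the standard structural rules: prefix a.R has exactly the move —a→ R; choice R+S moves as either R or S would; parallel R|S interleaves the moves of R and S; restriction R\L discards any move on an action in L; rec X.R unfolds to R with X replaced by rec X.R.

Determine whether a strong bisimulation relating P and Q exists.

P's transition system — 2 states:
  u0 = c.(a.(0 + 0))\{a,c,d} has moves —c→ u1
  u1 = (a.(0 + 0))\{a,c,d} has moves ·
Q's transition system — 2 states:
  v0 = c.(0 + (a.(0 + 0))\{a,c,d}) has moves —c→ v1
  v1 = 0 + (a.(0 + 0))\{a,c,d} has moves ·
Coarsest stable partition (strong bisimilarity classes):
  B0 = {u0, v0}
  B1 = {u1, v1}
u0 ∈ B0, v0 ∈ B0 → same block

P ~ Q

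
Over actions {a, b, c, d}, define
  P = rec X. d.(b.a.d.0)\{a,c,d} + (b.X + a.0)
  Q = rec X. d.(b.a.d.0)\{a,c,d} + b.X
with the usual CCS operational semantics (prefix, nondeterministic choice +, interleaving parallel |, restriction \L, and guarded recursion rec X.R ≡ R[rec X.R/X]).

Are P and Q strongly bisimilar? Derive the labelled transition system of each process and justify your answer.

Reachable graph of P (4 states):
  u0 = rec X. d.(b.a.d.0)\{a,c,d} + (b.X + a.0) :: ··a··> u1, ··b··> u0, ··d··> u2
  u1 = 0 :: ·
  u2 = (b.a.d.0)\{a,c,d} :: ··b··> u3
  u3 = (a.d.0)\{a,c,d} :: ·
Reachable graph of Q (3 states):
  v0 = rec X. d.(b.a.d.0)\{a,c,d} + b.X :: ··b··> v0, ··d··> v1
  v1 = (b.a.d.0)\{a,c,d} :: ··b··> v2
  v2 = (a.d.0)\{a,c,d} :: ·
Partition-refinement fixed point:
  B0 = {u0}
  B1 = {u1, u3, v2}
  B2 = {u2, v1}
  B3 = {v0}
u0 ∈ B0, v0 ∈ B3 → different blocks

P ≁ Q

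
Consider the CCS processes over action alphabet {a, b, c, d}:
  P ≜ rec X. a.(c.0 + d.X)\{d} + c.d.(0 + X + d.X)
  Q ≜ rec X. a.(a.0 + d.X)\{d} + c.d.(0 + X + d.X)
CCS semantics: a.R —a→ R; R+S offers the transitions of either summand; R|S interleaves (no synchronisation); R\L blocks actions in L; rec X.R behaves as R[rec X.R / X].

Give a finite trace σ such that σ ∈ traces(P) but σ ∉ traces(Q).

P's transition system — 5 states:
  s0 = rec X. a.(c.0 + d.X)\{d} + c.d.(0 + X + d.X) :: -a-> s1, -c-> s2
  s1 = (c.0 + d.(rec X. a.(c.0 + d.X)\{d} + c.d.(0 + X + d.X)))\{d} :: -c-> s3
  s2 = d.(0 + (rec X. a.(c.0 + d.X)\{d} + c.d.(0 + X + d.X)) + d.(rec X. a.(c.0 + d.X)\{d} + c.d.(0 + X + d.X))) :: -d-> s4
  s3 = 0\{d} :: deadlocked
  s4 = 0 + (rec X. a.(c.0 + d.X)\{d} + c.d.(0 + X + d.X)) + d.(rec X. a.(c.0 + d.X)\{d} + c.d.(0 + X + d.X)) :: -a-> s1, -c-> s2, -d-> s0
Q's transition system — 5 states:
  t0 = rec X. a.(a.0 + d.X)\{d} + c.d.(0 + X + d.X) :: -a-> t1, -c-> t2
  t1 = (a.0 + d.(rec X. a.(a.0 + d.X)\{d} + c.d.(0 + X + d.X)))\{d} :: -a-> t3
  t2 = d.(0 + (rec X. a.(a.0 + d.X)\{d} + c.d.(0 + X + d.X)) + d.(rec X. a.(a.0 + d.X)\{d} + c.d.(0 + X + d.X))) :: -d-> t4
  t3 = 0\{d} :: deadlocked
  t4 = 0 + (rec X. a.(a.0 + d.X)\{d} + c.d.(0 + X + d.X)) + d.(rec X. a.(a.0 + d.X)\{d} + c.d.(0 + X + d.X)) :: -a-> t1, -c-> t2, -d-> t0
Run σ = ⟨ac⟩ on P: start {s0}
  after a @ step 1: {s1}
  after c @ step 2: {s3}
  — P admits the full trace.
Run σ = ⟨ac⟩ on Q: start {t0}
  after a @ step 1: {t1}
  after c @ step 2: no successor for Q

ac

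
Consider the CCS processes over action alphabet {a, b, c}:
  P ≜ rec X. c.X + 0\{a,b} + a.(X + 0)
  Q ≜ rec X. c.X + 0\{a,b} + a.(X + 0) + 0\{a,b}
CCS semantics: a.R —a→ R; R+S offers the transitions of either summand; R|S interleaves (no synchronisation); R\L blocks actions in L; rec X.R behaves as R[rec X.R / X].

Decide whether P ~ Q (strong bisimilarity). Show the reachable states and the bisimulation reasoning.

P's transition system — 2 states:
  p0 = rec X. c.X + 0\{a,b} + a.(X + 0) ⊢ —a→ p1, —c→ p0
  p1 = (rec X. c.X + 0\{a,b} + a.(X + 0)) + 0 ⊢ —a→ p1, —c→ p0
Q's transition system — 2 states:
  q0 = rec X. c.X + 0\{a,b} + a.(X + 0) + 0\{a,b} ⊢ —a→ q1, —c→ q0
  q1 = (rec X. c.X + 0\{a,b} + a.(X + 0) + 0\{a,b}) + 0 ⊢ —a→ q1, —c→ q0
Bisimilarity quotient blocks:
  B0 = {p0, p1, q0, q1}
p0 ∈ B0, q0 ∈ B0 → same block

P ~ Q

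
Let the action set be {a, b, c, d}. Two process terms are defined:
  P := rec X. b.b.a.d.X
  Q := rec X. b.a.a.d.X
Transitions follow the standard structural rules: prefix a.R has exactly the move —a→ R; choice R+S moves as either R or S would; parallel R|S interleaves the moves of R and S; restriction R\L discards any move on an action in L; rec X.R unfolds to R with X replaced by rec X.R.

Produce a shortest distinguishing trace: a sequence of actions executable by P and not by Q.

Reachable graph of P (4 states):
  s0 = rec X. b.b.a.d.X :: --b--▸ s1
  s1 = b.a.d.(rec X. b.b.a.d.X) :: --b--▸ s2
  s2 = a.d.(rec X. b.b.a.d.X) :: --a--▸ s3
  s3 = d.(rec X. b.b.a.d.X) :: --d--▸ s0
Reachable graph of Q (4 states):
  t0 = rec X. b.a.a.d.X :: --b--▸ t1
  t1 = a.a.d.(rec X. b.a.a.d.X) :: --a--▸ t2
  t2 = a.d.(rec X. b.a.a.d.X) :: --a--▸ t3
  t3 = d.(rec X. b.a.a.d.X) :: --d--▸ t0
Executing bb from P (initial set {s0}):
  after b @ step 1: {s1}
  after b @ step 2: {s2}
  — P admits the full trace.
Executing bb from Q (initial set {t0}):
  after b @ step 1: {t1}
  after b @ step 2: no successor for Q

bb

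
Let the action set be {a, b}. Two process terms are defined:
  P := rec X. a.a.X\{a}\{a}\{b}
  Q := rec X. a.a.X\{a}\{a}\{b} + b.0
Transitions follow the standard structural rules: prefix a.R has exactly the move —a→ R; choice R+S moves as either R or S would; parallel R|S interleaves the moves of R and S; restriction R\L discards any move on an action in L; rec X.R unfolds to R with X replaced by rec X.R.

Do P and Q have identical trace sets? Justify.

trace-distinct — witness ⟨b⟩

LTS(P): 3 reachable states
  p0 = rec X. a.a.X\{a}\{a}\{b} → -a-> p1
  p1 = a.(rec X. a.a.X\{a}\{a}\{b})\{a}\{a}\{b} → -a-> p2
  p2 = (rec X. a.a.X\{a}\{a}\{b})\{a}\{a}\{b} → deadlocked
LTS(Q): 4 reachable states
  q0 = rec X. a.a.X\{a}\{a}\{b} + b.0 → -a-> q1, -b-> q2
  q1 = a.(rec X. a.a.X\{a}\{a}\{b} + b.0)\{a}\{a}\{b} → -a-> q3
  q2 = 0 → deadlocked
  q3 = (rec X. a.a.X\{a}\{a}\{b} + b.0)\{a}\{a}\{b} → deadlocked
Trace ⟨b⟩ through Q, begin at {q0}:
  [1] b ⇒ {q2}
  Q completes σ.
Trace ⟨b⟩ through P, begin at {p0}:
  [1] b ⇒ ∅ (P stuck)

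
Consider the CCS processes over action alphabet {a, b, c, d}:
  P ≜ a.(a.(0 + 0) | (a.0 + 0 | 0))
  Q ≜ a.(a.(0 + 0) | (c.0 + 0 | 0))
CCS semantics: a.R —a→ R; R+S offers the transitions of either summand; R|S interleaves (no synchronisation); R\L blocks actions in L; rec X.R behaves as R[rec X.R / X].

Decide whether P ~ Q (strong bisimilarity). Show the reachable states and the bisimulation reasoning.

LTS(P): 5 reachable states
  u0 = a.(a.(0 + 0) | (a.0 + 0 | 0)) ⊢ -a-> u1
  u1 = a.(0 + 0) | (a.0 + 0 | 0) ⊢ -a-> u2, -a-> u3
  u2 = (0 + 0) | (a.0 + 0 | 0) ⊢ -a-> u4
  u3 = a.(0 + 0) | 0 ⊢ -a-> u4
  u4 = (0 + 0) | 0 ⊢ ·
LTS(Q): 5 reachable states
  v0 = a.(a.(0 + 0) | (c.0 + 0 | 0)) ⊢ -a-> v1
  v1 = a.(0 + 0) | (c.0 + 0 | 0) ⊢ -a-> v2, -c-> v3
  v2 = (0 + 0) | (c.0 + 0 | 0) ⊢ -c-> v4
  v3 = a.(0 + 0) | 0 ⊢ -a-> v4
  v4 = (0 + 0) | 0 ⊢ ·
Bisimilarity quotient blocks:
  B0 = {u0}
  B1 = {u1}
  B2 = {u2, u3, v3}
  B3 = {u4, v4}
  B4 = {v0}
  B5 = {v1}
  B6 = {v2}
u0 ∈ B0, v0 ∈ B4 → different blocks

not bisimilar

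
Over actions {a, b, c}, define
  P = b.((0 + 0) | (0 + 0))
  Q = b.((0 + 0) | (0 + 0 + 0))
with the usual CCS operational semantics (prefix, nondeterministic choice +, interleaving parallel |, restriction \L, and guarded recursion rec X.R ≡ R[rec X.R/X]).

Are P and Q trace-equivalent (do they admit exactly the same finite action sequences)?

YES

P's transition system — 2 states:
  u0 = b.((0 + 0) | (0 + 0)) :: ··b··> u1
  u1 = (0 + 0) | (0 + 0) :: (no moves)
Q's transition system — 2 states:
  v0 = b.((0 + 0) | (0 + 0 + 0)) :: ··b··> v1
  v1 = (0 + 0) | (0 + 0 + 0) :: (no moves)
Partition-refinement fixed point:
  B0 = {u0, v0}
  B1 = {u1, v1}
u0 ∈ B0, v0 ∈ B0 → same block
Bisimilar ⇒ trace-equivalent.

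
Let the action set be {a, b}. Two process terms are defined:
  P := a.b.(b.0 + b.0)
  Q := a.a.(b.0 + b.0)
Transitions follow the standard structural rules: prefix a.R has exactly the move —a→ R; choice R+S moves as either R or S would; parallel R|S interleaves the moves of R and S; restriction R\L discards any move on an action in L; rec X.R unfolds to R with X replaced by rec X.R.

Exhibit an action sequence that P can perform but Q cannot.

LTS(P): 4 reachable states
  m0 = a.b.(b.0 + b.0) :: -a-> m1
  m1 = b.(b.0 + b.0) :: -b-> m2
  m2 = b.0 + b.0 :: -b-> m3
  m3 = 0 :: ·
LTS(Q): 4 reachable states
  n0 = a.a.(b.0 + b.0) :: -a-> n1
  n1 = a.(b.0 + b.0) :: -a-> n2
  n2 = b.0 + b.0 :: -b-> n3
  n3 = 0 :: ·
Executing ab from P (initial set {m0}):
  [1] a ⇒ {m1}
  [2] b ⇒ {m2}
  ✓ P
Executing ab from Q (initial set {n0}):
  [1] a ⇒ {n1}
  [2] b ⇒ ∅ (Q stuck)

ab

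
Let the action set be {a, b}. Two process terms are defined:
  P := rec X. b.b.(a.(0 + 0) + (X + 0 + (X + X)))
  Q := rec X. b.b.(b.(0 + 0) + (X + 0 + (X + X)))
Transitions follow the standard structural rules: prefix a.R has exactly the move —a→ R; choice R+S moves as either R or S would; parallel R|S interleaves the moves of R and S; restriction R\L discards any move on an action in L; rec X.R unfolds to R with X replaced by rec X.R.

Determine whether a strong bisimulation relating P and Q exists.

P's transition system — 4 states:
  p0 = rec X. b.b.(a.(0 + 0) + (X + 0 + (X + X))) has moves —b→ p1
  p1 = b.(a.(0 + 0) + ((rec X. b.b.(a.(0 + 0) + (X + 0 + (X + X)))) + 0 + ((rec X. b.b.(a.(0 + 0) + (X + 0 + (X + X)))) + (rec X. b.b.(a.(0 + 0) + (X + 0 + (X + X))))))) has moves —b→ p2
  p2 = a.(0 + 0) + ((rec X. b.b.(a.(0 + 0) + (X + 0 + (X + X)))) + 0 + ((rec X. b.b.(a.(0 + 0) + (X + 0 + (X + X)))) + (rec X. b.b.(a.(0 + 0) + (X + 0 + (X + X)))))) has moves —a→ p3, —b→ p1
  p3 = 0 + 0 has moves deadlocked
Q's transition system — 4 states:
  q0 = rec X. b.b.(b.(0 + 0) + (X + 0 + (X + X))) has moves —b→ q1
  q1 = b.(b.(0 + 0) + ((rec X. b.b.(b.(0 + 0) + (X + 0 + (X + X)))) + 0 + ((rec X. b.b.(b.(0 + 0) + (X + 0 + (X + X)))) + (rec X. b.b.(b.(0 + 0) + (X + 0 + (X + X))))))) has moves —b→ q2
  q2 = b.(0 + 0) + ((rec X. b.b.(b.(0 + 0) + (X + 0 + (X + X)))) + 0 + ((rec X. b.b.(b.(0 + 0) + (X + 0 + (X + X)))) + (rec X. b.b.(b.(0 + 0) + (X + 0 + (X + X)))))) has moves —b→ q1, —b→ q3
  q3 = 0 + 0 has moves deadlocked
Bisimilarity quotient blocks:
  B0 = {p0}
  B1 = {p1}
  B2 = {p2}
  B3 = {p3, q3}
  B4 = {q0}
  B5 = {q1}
  B6 = {q2}
p0 ∈ B0, q0 ∈ B4 → different blocks

P ≁ Q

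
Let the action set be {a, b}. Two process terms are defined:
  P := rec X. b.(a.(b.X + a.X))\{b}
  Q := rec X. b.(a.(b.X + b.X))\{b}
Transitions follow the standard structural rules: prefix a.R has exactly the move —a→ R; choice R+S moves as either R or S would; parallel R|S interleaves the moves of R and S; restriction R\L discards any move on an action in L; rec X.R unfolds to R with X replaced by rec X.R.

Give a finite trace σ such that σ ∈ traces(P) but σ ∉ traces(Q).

baa

LTS(P): 4 reachable states
  m0 = rec X. b.(a.(b.X + a.X))\{b} :: --b--▸ m1
  m1 = (a.(b.(rec X. b.(a.(b.X + a.X))\{b}) + a.(rec X. b.(a.(b.X + a.X))\{b})))\{b} :: --a--▸ m2
  m2 = (b.(rec X. b.(a.(b.X + a.X))\{b}) + a.(rec X. b.(a.(b.X + a.X))\{b}))\{b} :: --a--▸ m3
  m3 = (rec X. b.(a.(b.X + a.X))\{b})\{b} :: deadlocked
LTS(Q): 3 reachable states
  n0 = rec X. b.(a.(b.X + b.X))\{b} :: --b--▸ n1
  n1 = (a.(b.(rec X. b.(a.(b.X + b.X))\{b}) + b.(rec X. b.(a.(b.X + b.X))\{b})))\{b} :: --a--▸ n2
  n2 = (b.(rec X. b.(a.(b.X + b.X))\{b}) + b.(rec X. b.(a.(b.X + b.X))\{b}))\{b} :: deadlocked
Run σ = ⟨baa⟩ on P: start {m0}
  step 1 (b): {m1}
  step 2 (a): {m2}
  step 3 (a): {m3}
  P completes σ.
Run σ = ⟨baa⟩ on Q: start {n0}
  step 1 (b): {n1}
  step 2 (a): {n2}
  step 3 (a): ∅ (Q stuck)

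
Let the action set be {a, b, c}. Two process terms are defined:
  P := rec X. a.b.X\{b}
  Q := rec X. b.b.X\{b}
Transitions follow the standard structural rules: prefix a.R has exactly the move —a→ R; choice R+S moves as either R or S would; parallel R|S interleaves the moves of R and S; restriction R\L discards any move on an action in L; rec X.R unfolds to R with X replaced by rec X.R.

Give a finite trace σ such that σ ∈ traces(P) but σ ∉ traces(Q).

Reachable graph of P (4 states):
  p0 = rec X. a.b.X\{b} has moves ··a··> p1
  p1 = b.(rec X. a.b.X\{b})\{b} has moves ··b··> p2
  p2 = (rec X. a.b.X\{b})\{b} has moves ··a··> p3
  p3 = (b.(rec X. a.b.X\{b})\{b})\{b} has moves stopped
Reachable graph of Q (3 states):
  q0 = rec X. b.b.X\{b} has moves ··b··> q1
  q1 = b.(rec X. b.b.X\{b})\{b} has moves ··b··> q2
  q2 = (rec X. b.b.X\{b})\{b} has moves stopped
Executing a from P (initial set {p0}):
  [1] a ⇒ {p1}
  ✓ P
Executing a from Q (initial set {q0}):
  [1] a ⇒ ∅ (Q stuck)

a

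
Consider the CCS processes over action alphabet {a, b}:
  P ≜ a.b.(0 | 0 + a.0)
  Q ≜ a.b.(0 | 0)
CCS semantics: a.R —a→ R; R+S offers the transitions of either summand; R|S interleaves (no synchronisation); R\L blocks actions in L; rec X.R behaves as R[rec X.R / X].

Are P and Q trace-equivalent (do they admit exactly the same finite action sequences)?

NO — witness ⟨aba⟩

Reachable graph of P (4 states):
  m0 = a.b.(0 | 0 + a.0) | -a-> m1
  m1 = b.(0 | 0 + a.0) | -b-> m2
  m2 = 0 | 0 + a.0 | -a-> m3
  m3 = 0 | ∅
Reachable graph of Q (3 states):
  n0 = a.b.(0 | 0) | -a-> n1
  n1 = b.(0 | 0) | -b-> n2
  n2 = 0 | 0 | ∅
Trace ⟨aba⟩ through P, begin at {m0}:
  after a @ step 1: {m1}
  after b @ step 2: {m2}
  after a @ step 3: {m3}
  P completes σ.
Trace ⟨aba⟩ through Q, begin at {n0}:
  after a @ step 1: {n1}
  after b @ step 2: {n2}
  after a @ step 3: ∅ (Q stuck)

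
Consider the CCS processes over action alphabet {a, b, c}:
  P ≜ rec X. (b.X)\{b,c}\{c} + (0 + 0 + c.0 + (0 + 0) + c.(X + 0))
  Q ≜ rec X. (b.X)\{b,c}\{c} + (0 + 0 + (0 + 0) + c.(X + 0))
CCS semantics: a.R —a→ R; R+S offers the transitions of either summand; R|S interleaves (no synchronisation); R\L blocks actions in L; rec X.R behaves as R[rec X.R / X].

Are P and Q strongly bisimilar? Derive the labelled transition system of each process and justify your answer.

Reachable graph of P (3 states):
  s0 = rec X. (b.X)\{b,c}\{c} + (0 + 0 + c.0 + (0 + 0) + c.(X + 0)) has moves ··c··> s1, ··c··> s2
  s1 = (rec X. (b.X)\{b,c}\{c} + (0 + 0 + c.0 + (0 + 0) + c.(X + 0))) + 0 has moves ··c··> s1, ··c··> s2
  s2 = 0 has moves stopped
Reachable graph of Q (2 states):
  t0 = rec X. (b.X)\{b,c}\{c} + (0 + 0 + (0 + 0) + c.(X + 0)) has moves ··c··> t1
  t1 = (rec X. (b.X)\{b,c}\{c} + (0 + 0 + (0 + 0) + c.(X + 0))) + 0 has moves ··c··> t1
Partition-refinement fixed point:
  B0 = {s0, s1}
  B1 = {s2}
  B2 = {t0, t1}
s0 ∈ B0, t0 ∈ B2 → different blocks

not bisimilar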